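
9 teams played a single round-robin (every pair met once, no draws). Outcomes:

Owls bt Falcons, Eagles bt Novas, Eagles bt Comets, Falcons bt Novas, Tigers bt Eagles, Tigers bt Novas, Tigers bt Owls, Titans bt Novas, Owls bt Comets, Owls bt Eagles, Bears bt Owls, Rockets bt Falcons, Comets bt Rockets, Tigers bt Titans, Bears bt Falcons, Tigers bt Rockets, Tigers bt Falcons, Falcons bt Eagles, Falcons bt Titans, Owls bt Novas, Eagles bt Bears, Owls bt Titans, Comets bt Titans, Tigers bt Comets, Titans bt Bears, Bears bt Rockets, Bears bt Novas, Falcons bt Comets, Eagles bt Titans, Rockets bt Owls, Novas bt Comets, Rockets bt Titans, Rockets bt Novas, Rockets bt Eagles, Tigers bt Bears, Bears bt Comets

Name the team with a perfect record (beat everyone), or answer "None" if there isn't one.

Tigers

Tigers has 8 wins out of 8 opponents — a perfect record.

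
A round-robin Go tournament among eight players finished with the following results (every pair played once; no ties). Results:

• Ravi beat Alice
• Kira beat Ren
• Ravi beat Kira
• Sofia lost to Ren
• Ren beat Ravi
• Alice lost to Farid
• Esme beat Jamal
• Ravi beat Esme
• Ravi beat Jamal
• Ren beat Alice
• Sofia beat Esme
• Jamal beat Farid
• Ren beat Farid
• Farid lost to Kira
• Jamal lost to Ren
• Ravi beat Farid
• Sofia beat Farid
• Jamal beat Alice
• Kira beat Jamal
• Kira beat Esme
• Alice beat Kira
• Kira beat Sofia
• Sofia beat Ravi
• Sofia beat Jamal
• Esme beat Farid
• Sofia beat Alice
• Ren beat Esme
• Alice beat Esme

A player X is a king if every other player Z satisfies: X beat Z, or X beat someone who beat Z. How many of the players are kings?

3

Jamal cannot reach Ren, Sofia, Ravi in two steps.
Ren reaches everyone (king).
Sofia cannot reach Ren in two steps.
Ravi reaches everyone (king).
Esme cannot reach Ren, Sofia, Ravi, Kira in two steps.
Kira reaches everyone (king).
Alice cannot reach Ravi in two steps.
Farid cannot reach Jamal, Ren, Sofia, Ravi in two steps.
Kings: Ren, Ravi, Kira — 3.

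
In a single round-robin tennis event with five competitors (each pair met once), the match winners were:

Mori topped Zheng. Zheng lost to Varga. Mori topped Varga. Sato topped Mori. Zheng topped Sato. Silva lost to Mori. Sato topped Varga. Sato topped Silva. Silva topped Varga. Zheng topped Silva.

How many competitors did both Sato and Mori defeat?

Sato beat: Mori, Silva, Varga.
Mori beat: Zheng, Silva, Varga.
Both beat: Silva, Varga — 2.

2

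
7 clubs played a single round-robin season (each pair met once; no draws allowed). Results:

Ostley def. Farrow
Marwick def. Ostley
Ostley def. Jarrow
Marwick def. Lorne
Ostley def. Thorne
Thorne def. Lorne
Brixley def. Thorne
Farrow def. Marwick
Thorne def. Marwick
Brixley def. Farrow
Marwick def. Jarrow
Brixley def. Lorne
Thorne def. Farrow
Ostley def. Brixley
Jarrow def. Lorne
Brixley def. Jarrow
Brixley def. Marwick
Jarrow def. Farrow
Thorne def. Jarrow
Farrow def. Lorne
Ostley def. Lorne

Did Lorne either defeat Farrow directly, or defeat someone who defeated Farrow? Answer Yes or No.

Lorne did not beat Farrow directly.
Lorne beat no one, so there is no intermediate club.

No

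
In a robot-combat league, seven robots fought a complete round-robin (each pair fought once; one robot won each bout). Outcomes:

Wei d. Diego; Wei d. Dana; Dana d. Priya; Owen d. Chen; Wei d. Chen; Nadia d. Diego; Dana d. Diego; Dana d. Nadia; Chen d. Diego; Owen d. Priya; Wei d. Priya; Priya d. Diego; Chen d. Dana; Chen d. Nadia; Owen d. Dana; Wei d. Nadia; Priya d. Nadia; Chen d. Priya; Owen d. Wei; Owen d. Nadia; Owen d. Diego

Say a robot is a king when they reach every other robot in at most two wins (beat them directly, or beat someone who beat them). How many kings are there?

1

Wei cannot reach Owen in two steps.
Owen reaches everyone (king).
Priya cannot reach Wei, Owen, Chen, Dana in two steps.
Nadia cannot reach Wei, Owen, Priya, Chen, Dana in two steps.
Chen cannot reach Wei, Owen in two steps.
Diego cannot reach Wei, Owen, Priya, Nadia, Chen, Dana in two steps.
Dana cannot reach Wei, Owen, Chen in two steps.
Kings: Owen — 1.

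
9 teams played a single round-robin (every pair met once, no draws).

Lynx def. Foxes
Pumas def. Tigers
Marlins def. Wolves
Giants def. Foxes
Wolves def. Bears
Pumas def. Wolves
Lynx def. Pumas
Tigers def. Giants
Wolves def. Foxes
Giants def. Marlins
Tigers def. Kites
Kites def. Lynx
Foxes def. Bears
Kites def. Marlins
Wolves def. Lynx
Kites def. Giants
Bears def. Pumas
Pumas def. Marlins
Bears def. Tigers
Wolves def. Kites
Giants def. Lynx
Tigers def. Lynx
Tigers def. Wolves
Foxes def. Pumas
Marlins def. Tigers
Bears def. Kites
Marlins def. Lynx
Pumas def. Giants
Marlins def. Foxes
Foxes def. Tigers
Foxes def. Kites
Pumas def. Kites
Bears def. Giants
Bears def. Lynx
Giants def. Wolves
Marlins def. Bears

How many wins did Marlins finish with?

5

Marlins' results: beat Wolves, Tigers, Lynx, Foxes, Bears; lost to Kites, Pumas, Giants.
That is 5 wins.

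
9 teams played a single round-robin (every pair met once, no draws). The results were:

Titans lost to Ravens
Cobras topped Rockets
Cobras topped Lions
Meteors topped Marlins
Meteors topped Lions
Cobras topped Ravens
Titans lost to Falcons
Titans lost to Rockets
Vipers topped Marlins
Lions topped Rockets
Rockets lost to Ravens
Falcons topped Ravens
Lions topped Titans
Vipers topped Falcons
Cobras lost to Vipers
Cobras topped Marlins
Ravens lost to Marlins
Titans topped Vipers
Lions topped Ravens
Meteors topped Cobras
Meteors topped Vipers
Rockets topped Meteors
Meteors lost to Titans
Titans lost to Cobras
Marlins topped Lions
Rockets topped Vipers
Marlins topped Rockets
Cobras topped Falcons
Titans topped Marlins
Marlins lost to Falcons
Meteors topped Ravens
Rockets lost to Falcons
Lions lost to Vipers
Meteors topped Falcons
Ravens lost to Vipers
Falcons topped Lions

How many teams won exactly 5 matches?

2

Win totals: Ravens 2, Falcons 5, Meteors 6, Cobras 6, Lions 3, Titans 3, Vipers 5, Rockets 3, Marlins 3.
Exactly 5: Falcons, Vipers — 2 teams.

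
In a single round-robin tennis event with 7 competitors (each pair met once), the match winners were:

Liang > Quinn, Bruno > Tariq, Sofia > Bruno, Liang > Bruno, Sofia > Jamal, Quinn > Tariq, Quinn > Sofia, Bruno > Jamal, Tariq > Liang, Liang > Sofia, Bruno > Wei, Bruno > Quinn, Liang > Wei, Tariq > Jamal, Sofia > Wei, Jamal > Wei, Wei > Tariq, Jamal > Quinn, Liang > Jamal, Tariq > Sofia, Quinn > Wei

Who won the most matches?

Liang

Win totals: Liang 5, Wei 1, Bruno 4, Quinn 3, Jamal 2, Sofia 3, Tariq 3.
Liang leads with 5 wins (next highest: 4).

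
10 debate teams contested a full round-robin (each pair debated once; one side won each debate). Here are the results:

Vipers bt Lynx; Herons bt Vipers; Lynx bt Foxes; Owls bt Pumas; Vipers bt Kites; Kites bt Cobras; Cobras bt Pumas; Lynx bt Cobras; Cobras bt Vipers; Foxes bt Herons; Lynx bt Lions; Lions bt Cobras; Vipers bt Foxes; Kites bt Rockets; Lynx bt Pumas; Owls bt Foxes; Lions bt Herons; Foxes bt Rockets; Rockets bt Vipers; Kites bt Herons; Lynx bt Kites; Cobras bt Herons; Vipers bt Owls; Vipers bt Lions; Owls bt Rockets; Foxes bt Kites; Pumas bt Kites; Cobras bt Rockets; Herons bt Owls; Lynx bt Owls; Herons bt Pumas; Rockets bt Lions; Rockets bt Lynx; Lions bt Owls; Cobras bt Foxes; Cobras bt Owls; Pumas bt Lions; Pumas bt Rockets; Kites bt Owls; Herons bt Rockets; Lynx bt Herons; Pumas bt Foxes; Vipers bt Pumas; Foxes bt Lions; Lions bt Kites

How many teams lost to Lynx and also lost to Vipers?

Lynx beat: Foxes, Kites, Lions, Cobras, Owls, Pumas, Herons.
Vipers beat: Lynx, Foxes, Kites, Lions, Owls, Pumas.
Both beat: Foxes, Kites, Lions, Owls, Pumas — 5.

5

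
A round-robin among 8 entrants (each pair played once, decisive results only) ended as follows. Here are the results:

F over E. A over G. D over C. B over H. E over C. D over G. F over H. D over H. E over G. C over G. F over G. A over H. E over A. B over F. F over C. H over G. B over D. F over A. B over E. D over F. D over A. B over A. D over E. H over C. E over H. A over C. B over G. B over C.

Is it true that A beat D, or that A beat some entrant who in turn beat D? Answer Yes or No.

No

A did not beat D directly.
A beat C, G, H, but each of them lost to D. No two-step path.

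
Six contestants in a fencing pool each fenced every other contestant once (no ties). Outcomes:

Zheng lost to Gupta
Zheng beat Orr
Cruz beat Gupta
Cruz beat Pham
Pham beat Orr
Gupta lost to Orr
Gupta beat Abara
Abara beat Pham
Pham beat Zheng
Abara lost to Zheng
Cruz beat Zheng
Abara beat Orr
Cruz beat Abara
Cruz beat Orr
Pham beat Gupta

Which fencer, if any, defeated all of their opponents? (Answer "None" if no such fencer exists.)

Cruz has 5 wins out of 5 opponents — a perfect record.

Cruz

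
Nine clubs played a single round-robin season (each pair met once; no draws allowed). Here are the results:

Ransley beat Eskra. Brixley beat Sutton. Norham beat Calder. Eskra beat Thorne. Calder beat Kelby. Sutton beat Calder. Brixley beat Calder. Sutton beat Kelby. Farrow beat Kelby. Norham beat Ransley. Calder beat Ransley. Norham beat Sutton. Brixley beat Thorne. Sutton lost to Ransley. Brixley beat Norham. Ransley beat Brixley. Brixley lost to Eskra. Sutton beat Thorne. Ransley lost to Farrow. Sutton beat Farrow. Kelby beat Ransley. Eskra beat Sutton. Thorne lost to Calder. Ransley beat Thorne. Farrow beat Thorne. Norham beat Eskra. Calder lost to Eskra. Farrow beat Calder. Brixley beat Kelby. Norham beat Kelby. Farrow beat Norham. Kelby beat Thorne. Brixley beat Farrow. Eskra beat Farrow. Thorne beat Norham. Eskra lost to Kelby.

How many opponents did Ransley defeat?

Ransley's results: beat Brixley, Eskra, Thorne, Sutton; lost to Kelby, Norham, Calder, Farrow.
That is 4 wins.

4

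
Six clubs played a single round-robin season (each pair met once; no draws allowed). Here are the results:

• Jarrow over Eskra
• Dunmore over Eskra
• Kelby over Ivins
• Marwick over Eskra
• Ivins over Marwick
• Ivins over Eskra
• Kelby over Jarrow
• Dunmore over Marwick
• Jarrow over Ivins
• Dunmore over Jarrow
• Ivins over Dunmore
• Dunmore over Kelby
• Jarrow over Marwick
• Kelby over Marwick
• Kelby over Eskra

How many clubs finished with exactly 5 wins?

Win totals: Kelby 4, Marwick 1, Dunmore 4, Eskra 0, Ivins 3, Jarrow 3.
No club has exactly 5 wins.

0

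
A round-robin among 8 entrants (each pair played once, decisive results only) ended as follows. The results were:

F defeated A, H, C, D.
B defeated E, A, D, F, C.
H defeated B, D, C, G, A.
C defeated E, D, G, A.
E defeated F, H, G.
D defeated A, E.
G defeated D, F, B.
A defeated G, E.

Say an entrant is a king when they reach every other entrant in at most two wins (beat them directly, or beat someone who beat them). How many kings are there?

A cannot reach C in two steps.
B reaches everyone (king).
C reaches everyone (king).
D cannot reach B, C in two steps.
E reaches everyone (king).
F reaches everyone (king).
G reaches everyone (king).
H reaches everyone (king).
Kings: B, C, E, F, G, H — 6.

6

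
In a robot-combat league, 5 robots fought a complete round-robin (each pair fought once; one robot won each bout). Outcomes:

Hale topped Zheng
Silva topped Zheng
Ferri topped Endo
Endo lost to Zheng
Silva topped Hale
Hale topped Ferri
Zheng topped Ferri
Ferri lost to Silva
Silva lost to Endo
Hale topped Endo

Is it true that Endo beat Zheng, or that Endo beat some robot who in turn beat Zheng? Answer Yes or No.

Yes

Endo did not beat Zheng directly.
Endo beat Silva. Of those, Silva beat Zheng.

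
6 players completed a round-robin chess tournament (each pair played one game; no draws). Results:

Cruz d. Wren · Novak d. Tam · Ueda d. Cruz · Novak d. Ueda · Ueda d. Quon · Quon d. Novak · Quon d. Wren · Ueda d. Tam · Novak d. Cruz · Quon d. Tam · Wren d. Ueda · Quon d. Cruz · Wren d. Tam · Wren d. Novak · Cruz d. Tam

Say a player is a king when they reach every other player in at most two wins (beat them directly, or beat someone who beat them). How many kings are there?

4

Ueda reaches everyone (king).
Wren reaches everyone (king).
Tam cannot reach Ueda, Wren, Quon, Cruz, Novak in two steps.
Quon reaches everyone (king).
Cruz cannot reach Quon in two steps.
Novak reaches everyone (king).
Kings: Ueda, Wren, Quon, Novak — 4.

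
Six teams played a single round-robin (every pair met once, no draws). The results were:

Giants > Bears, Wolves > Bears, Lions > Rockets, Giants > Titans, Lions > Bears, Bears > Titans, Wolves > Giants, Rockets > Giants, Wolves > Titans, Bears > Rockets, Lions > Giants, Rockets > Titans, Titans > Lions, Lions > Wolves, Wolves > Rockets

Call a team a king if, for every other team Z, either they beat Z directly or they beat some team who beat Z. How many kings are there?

Titans reaches everyone (king).
Giants cannot reach Wolves in two steps.
Bears cannot reach Wolves in two steps.
Rockets cannot reach Wolves in two steps.
Lions reaches everyone (king).
Wolves reaches everyone (king).
Kings: Titans, Lions, Wolves — 3.

3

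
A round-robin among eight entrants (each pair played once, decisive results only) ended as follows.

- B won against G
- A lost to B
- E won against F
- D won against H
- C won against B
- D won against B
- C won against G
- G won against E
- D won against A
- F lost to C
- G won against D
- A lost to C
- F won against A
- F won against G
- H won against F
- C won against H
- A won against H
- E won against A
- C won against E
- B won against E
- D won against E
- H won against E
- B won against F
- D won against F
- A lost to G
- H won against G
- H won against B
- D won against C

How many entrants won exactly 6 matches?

Win totals: A 1, B 4, C 6, D 6, E 2, F 2, G 3, H 4.
Exactly 6: C, D — 2 entrants.

2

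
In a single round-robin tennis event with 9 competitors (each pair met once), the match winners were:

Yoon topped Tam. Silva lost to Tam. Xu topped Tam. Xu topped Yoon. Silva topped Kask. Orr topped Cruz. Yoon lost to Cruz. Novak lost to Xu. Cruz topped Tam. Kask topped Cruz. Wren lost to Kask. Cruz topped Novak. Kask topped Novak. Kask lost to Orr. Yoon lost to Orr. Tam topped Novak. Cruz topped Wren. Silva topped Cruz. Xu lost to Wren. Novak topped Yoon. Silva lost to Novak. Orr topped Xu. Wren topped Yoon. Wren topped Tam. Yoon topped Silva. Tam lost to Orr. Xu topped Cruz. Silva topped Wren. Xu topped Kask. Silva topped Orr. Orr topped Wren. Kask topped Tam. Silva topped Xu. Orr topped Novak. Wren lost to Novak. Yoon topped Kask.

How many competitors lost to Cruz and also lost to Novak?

Cruz beat: Tam, Novak, Wren, Yoon.
Novak beat: Wren, Silva, Yoon.
Both beat: Wren, Yoon — 2.

2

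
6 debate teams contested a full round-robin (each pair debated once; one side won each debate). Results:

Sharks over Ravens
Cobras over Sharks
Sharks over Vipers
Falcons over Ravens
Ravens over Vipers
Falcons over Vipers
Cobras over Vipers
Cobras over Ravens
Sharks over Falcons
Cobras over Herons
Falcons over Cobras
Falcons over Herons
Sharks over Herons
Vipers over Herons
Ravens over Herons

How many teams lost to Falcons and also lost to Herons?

0

Falcons beat: Cobras, Vipers, Herons, Ravens.
Herons beat: no one.
No one was beaten by both.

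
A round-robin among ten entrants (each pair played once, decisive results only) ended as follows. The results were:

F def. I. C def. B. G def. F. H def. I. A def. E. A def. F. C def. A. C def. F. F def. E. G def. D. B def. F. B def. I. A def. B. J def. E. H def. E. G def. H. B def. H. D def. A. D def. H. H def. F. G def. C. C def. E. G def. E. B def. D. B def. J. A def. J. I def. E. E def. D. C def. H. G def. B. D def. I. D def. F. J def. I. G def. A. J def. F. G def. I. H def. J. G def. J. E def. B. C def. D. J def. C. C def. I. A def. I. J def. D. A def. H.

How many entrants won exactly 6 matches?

Win totals: A 6, B 5, C 7, D 4, E 2, F 2, G 9, H 4, I 1, J 5.
Exactly 6: A — 1 entrant.

1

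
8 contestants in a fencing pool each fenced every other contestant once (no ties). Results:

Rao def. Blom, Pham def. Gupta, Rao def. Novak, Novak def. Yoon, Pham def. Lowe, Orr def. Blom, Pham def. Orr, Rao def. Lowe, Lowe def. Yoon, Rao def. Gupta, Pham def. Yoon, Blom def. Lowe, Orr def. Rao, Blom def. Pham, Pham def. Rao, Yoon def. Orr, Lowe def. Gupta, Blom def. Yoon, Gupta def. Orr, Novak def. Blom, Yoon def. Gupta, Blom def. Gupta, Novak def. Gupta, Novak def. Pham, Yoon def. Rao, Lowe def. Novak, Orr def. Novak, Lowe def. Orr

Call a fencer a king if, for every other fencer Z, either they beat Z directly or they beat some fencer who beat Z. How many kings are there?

Pham reaches everyone (king).
Rao reaches everyone (king).
Yoon cannot reach Pham in two steps.
Novak reaches everyone (king).
Lowe reaches everyone (king).
Gupta cannot reach Pham, Yoon, Lowe in two steps.
Orr reaches everyone (king).
Blom reaches everyone (king).
Kings: Pham, Rao, Novak, Lowe, Orr, Blom — 6.

6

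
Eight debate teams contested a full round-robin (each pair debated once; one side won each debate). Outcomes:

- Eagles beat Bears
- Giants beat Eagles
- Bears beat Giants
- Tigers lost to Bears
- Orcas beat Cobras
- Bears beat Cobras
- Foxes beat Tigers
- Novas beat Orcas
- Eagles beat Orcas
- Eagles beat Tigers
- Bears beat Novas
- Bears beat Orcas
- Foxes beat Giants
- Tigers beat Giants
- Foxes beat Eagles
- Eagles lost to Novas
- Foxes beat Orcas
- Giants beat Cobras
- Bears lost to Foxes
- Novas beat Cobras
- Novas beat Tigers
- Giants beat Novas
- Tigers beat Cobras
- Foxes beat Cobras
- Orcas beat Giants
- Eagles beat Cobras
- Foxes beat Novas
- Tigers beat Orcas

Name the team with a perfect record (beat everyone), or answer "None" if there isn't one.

Foxes has 7 wins out of 7 opponents — a perfect record.

Foxes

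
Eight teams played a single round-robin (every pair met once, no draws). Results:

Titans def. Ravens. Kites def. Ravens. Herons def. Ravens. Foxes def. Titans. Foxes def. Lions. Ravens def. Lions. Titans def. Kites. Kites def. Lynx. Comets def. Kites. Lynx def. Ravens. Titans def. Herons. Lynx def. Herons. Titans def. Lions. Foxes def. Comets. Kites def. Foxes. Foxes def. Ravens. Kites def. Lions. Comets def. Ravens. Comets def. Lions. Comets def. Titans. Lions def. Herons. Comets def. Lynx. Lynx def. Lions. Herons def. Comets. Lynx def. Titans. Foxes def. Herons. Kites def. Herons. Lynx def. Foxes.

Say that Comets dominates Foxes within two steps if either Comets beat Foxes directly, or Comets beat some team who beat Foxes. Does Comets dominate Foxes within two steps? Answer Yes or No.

Yes

Comets did not beat Foxes directly.
Comets beat Titans, Lynx, Lions, Kites, Ravens. Of those, Lynx beat Foxes.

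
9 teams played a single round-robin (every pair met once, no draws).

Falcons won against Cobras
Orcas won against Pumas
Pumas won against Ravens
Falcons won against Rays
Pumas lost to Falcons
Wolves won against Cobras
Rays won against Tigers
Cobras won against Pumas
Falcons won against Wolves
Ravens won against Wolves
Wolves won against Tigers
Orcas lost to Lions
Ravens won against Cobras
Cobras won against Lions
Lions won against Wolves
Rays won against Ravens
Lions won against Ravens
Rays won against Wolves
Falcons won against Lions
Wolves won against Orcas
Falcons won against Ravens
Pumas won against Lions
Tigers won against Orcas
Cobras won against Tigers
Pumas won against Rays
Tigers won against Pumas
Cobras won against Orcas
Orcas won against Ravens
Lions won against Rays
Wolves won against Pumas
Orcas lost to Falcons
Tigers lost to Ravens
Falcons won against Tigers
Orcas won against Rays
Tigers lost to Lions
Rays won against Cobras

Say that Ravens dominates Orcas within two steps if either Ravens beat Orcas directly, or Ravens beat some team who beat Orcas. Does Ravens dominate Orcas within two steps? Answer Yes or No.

Ravens did not beat Orcas directly.
Ravens beat Tigers, Wolves, Cobras. Of those, Tigers beat Orcas.

Yes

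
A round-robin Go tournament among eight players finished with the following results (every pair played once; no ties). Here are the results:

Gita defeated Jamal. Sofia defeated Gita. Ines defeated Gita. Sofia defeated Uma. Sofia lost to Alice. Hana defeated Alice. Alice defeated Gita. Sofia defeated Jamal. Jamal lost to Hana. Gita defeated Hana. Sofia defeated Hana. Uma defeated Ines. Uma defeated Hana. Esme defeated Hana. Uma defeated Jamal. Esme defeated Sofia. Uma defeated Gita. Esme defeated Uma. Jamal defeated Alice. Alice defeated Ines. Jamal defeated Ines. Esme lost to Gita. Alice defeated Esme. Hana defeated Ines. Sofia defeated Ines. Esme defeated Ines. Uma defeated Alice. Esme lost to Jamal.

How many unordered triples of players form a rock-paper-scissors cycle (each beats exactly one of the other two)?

Win totals: Ines 1, Hana 3, Jamal 3, Alice 4, Esme 4, Sofia 5, Gita 3, Uma 5.
A player with w wins dominates both others in C(w,2) triples; summing gives 0 + 3 + 3 + 6 + 6 + 10 + 3 + 10 = 41 transitive triples.
Total triples C(8,3) = 56, so cyclic triples = 56 − 41 = 15.

15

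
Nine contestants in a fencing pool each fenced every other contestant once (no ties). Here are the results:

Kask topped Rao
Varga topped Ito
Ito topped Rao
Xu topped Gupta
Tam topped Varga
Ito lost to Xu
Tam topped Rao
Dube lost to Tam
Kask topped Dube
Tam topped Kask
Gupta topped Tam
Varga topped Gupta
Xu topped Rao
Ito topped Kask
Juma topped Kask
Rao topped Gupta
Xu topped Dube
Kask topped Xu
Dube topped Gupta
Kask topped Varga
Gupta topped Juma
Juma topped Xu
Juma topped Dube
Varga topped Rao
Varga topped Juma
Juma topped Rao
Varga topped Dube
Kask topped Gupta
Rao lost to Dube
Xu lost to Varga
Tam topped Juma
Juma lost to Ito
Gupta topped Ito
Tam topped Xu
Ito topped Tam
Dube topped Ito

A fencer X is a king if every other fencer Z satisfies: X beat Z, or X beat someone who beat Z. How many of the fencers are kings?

Kask reaches everyone (king).
Xu cannot reach Varga in two steps.
Juma cannot reach Tam in two steps.
Gupta reaches everyone (king).
Tam reaches everyone (king).
Varga reaches everyone (king).
Rao cannot reach Kask, Xu, Varga, Dube in two steps.
Dube cannot reach Xu, Varga in two steps.
Ito reaches everyone (king).
Kings: Kask, Gupta, Tam, Varga, Ito — 5.

5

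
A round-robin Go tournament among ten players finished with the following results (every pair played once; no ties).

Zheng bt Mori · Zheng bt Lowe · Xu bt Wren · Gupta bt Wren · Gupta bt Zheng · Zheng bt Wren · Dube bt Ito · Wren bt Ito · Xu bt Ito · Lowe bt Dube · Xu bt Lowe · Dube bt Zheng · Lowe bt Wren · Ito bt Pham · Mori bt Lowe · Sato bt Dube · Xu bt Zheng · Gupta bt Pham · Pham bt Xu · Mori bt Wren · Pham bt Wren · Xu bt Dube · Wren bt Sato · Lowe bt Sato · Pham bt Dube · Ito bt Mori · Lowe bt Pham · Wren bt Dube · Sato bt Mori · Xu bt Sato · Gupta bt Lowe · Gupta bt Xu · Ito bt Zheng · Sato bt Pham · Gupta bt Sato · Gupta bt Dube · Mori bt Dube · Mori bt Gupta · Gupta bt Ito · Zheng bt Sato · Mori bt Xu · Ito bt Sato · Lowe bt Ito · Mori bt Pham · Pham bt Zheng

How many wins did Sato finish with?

Sato's results: beat Pham, Dube, Mori; lost to Ito, Zheng, Xu, Wren, Lowe, Gupta.
That is 3 wins.

3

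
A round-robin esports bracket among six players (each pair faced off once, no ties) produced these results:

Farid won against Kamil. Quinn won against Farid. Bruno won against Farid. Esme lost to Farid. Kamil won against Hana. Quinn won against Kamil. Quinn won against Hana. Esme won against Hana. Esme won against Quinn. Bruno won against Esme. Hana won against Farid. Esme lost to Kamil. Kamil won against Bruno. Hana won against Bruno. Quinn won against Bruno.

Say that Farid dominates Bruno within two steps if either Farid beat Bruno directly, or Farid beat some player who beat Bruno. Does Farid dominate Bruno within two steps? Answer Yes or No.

Yes

Farid did not beat Bruno directly.
Farid beat Kamil, Esme. Of those, Kamil beat Bruno.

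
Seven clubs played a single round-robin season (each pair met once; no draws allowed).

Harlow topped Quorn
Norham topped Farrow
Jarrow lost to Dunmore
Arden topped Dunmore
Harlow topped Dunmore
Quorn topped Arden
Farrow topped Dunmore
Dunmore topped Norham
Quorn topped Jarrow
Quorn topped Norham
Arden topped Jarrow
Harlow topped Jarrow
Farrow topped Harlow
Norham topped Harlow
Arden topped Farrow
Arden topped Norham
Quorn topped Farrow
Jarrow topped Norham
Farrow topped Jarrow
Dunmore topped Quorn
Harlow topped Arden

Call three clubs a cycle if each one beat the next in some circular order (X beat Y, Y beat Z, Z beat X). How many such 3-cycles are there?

Win totals: Quorn 4, Arden 4, Farrow 3, Dunmore 3, Jarrow 1, Harlow 4, Norham 2.
A club with w wins dominates both others in C(w,2) triples; summing gives 6 + 6 + 3 + 3 + 0 + 6 + 1 = 25 transitive triples.
Total triples C(7,3) = 35, so cyclic triples = 35 − 25 = 10.

10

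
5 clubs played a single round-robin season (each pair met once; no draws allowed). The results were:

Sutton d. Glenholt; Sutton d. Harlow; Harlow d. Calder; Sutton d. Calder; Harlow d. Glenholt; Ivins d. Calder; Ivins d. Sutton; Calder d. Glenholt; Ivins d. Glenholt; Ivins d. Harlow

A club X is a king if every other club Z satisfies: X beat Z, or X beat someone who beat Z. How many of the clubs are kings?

Ivins reaches everyone (king).
Glenholt cannot reach Ivins, Calder, Sutton, Harlow in two steps.
Calder cannot reach Ivins, Sutton, Harlow in two steps.
Sutton cannot reach Ivins in two steps.
Harlow cannot reach Ivins, Sutton in two steps.
Kings: Ivins — 1.

1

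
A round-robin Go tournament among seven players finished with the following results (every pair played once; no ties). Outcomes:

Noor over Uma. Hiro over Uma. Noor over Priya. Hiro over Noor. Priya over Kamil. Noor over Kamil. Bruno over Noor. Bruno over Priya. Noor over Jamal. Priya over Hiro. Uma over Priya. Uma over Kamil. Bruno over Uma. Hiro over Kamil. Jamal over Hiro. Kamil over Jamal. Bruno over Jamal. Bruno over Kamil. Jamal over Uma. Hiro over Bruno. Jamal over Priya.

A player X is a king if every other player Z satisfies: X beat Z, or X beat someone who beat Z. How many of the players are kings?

4

Hiro reaches everyone (king).
Noor cannot reach Bruno in two steps.
Jamal reaches everyone (king).
Uma cannot reach Noor, Bruno in two steps.
Kamil cannot reach Noor, Bruno in two steps.
Priya reaches everyone (king).
Bruno reaches everyone (king).
Kings: Hiro, Jamal, Priya, Bruno — 4.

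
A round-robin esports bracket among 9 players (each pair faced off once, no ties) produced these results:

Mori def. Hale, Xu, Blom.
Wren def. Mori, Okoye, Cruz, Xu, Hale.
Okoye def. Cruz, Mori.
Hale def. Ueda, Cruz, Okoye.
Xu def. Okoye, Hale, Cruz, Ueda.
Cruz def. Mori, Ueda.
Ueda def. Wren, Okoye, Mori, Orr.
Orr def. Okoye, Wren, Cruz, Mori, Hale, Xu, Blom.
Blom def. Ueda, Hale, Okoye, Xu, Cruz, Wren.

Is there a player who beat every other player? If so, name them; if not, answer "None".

Highest win total is Orr with 7 (out of 8 possible).
Orr lost to Ueda, so no player went undefeated.

None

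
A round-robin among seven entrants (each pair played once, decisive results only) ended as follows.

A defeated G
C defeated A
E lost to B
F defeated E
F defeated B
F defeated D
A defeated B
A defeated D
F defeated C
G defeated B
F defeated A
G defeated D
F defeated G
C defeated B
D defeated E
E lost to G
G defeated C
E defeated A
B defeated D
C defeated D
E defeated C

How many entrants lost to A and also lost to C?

2

A beat: B, D, G.
C beat: A, B, D.
Both beat: B, D — 2.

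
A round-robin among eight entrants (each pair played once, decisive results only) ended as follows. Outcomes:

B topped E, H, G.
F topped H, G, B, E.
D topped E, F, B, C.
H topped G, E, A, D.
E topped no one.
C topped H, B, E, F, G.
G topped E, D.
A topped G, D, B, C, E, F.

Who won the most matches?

A

Win totals: A 6, B 3, C 5, D 4, E 0, F 4, G 2, H 4.
A leads with 6 wins (next highest: 5).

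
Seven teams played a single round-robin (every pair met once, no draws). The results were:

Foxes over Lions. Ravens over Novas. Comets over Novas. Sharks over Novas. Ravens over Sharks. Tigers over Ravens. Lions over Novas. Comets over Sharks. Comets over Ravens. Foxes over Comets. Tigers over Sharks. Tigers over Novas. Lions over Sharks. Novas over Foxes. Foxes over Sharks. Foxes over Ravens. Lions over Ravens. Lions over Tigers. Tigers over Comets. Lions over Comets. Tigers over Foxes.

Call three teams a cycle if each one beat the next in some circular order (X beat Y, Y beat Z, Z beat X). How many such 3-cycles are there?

Win totals: Tigers 5, Comets 3, Foxes 4, Novas 1, Ravens 2, Sharks 1, Lions 5.
A team with w wins dominates both others in C(w,2) triples; summing gives 10 + 3 + 6 + 0 + 1 + 0 + 10 = 30 transitive triples.
Total triples C(7,3) = 35, so cyclic triples = 35 − 30 = 5.

5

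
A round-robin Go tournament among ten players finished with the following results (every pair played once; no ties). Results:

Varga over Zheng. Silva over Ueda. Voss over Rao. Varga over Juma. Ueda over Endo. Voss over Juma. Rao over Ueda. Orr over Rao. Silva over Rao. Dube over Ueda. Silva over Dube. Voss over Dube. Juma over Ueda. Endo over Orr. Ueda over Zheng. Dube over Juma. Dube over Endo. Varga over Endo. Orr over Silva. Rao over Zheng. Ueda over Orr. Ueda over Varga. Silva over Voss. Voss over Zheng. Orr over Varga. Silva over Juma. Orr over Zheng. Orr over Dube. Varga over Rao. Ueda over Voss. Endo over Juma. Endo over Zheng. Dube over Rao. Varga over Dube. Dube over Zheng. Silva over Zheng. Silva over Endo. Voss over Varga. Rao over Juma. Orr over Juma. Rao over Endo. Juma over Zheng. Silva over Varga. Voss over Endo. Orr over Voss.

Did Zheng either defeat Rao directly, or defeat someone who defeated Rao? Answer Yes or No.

Zheng did not beat Rao directly.
Zheng beat no one, so there is no intermediate player.

No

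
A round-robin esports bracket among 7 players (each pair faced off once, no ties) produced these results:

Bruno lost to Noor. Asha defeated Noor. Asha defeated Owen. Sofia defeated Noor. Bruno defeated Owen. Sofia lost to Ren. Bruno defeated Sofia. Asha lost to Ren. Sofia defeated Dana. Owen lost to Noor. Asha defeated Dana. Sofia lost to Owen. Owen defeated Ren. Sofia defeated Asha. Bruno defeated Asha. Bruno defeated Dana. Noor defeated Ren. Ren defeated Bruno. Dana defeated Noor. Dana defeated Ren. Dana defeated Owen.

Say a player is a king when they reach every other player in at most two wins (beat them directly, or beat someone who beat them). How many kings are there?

7

Bruno reaches everyone (king).
Asha reaches everyone (king).
Owen reaches everyone (king).
Sofia reaches everyone (king).
Noor reaches everyone (king).
Dana reaches everyone (king).
Ren reaches everyone (king).
Kings: Bruno, Asha, Owen, Sofia, Noor, Dana, Ren — 7.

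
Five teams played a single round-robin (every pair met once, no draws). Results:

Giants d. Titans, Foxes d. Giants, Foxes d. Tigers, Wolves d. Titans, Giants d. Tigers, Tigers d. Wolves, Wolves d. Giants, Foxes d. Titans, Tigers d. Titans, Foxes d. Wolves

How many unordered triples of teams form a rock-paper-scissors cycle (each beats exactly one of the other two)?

1

Of the C(5,3) = 10 triples, the cyclic ones are: {Wolves, Tigers, Giants}.
That is 1.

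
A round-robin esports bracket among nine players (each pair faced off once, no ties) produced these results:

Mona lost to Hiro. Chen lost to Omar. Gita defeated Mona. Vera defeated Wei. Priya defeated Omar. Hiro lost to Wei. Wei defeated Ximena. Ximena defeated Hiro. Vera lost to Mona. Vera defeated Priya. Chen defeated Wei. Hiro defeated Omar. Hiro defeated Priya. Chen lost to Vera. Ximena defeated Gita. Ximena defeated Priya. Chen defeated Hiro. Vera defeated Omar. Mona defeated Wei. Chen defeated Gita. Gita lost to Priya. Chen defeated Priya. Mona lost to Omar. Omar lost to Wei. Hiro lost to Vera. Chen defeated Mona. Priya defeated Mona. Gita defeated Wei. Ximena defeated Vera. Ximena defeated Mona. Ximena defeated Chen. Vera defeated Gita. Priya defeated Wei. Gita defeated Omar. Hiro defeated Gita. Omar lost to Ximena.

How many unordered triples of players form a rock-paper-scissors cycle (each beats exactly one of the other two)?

Win totals: Wei 3, Hiro 4, Gita 3, Vera 6, Chen 5, Ximena 7, Priya 4, Mona 2, Omar 2.
A player with w wins dominates both others in C(w,2) triples; summing gives 3 + 6 + 3 + 15 + 10 + 21 + 6 + 1 + 1 = 66 transitive triples.
Total triples C(9,3) = 84, so cyclic triples = 84 − 66 = 18.

18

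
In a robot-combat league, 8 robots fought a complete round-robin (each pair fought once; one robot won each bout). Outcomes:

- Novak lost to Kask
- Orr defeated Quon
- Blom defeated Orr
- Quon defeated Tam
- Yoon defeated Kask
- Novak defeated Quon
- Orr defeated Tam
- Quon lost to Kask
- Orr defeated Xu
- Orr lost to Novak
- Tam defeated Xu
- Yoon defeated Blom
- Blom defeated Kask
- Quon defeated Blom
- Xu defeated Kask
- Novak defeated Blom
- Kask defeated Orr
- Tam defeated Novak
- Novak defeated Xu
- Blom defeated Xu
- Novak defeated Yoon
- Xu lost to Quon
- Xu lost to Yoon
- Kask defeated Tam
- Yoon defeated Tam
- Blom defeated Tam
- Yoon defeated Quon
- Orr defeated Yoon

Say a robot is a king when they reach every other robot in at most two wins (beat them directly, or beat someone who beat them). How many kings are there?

Tam reaches everyone (king).
Kask reaches everyone (king).
Yoon reaches everyone (king).
Orr reaches everyone (king).
Blom reaches everyone (king).
Quon cannot reach Yoon in two steps.
Xu cannot reach Yoon, Blom in two steps.
Novak reaches everyone (king).
Kings: Tam, Kask, Yoon, Orr, Blom, Novak — 6.

6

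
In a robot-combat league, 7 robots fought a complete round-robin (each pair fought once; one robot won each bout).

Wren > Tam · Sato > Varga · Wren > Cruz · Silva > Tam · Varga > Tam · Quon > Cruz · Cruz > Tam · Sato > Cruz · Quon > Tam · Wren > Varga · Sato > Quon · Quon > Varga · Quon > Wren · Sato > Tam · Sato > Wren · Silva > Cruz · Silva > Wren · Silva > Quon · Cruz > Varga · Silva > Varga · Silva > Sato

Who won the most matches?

Silva

Win totals: Quon 4, Wren 3, Silva 6, Varga 1, Sato 5, Tam 0, Cruz 2.
Silva leads with 6 wins (next highest: 5).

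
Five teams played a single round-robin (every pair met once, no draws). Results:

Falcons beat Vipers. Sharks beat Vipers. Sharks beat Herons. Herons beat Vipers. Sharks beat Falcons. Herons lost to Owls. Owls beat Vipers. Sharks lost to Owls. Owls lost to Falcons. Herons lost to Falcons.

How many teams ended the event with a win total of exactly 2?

0

Win totals: Owls 3, Sharks 3, Vipers 0, Herons 1, Falcons 3.
No team has exactly 2 wins.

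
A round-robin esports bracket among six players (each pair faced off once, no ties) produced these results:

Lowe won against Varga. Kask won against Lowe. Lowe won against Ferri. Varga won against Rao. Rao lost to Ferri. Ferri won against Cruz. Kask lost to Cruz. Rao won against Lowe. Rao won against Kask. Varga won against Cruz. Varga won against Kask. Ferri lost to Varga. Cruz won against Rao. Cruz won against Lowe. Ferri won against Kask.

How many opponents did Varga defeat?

Varga's results: beat Rao, Cruz, Kask, Ferri; lost to Lowe.
That is 4 wins.

4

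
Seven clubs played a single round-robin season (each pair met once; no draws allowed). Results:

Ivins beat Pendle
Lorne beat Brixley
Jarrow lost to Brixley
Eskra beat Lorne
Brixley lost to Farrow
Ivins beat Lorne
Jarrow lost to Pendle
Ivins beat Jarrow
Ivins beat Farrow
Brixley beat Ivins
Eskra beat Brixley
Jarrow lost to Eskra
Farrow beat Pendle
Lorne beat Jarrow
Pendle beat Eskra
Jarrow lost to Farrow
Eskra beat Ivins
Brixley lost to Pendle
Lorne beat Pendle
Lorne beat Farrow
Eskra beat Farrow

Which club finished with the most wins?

Win totals: Ivins 4, Lorne 4, Eskra 5, Pendle 3, Jarrow 0, Brixley 2, Farrow 3.
Eskra leads with 5 wins (next highest: 4).

Eskra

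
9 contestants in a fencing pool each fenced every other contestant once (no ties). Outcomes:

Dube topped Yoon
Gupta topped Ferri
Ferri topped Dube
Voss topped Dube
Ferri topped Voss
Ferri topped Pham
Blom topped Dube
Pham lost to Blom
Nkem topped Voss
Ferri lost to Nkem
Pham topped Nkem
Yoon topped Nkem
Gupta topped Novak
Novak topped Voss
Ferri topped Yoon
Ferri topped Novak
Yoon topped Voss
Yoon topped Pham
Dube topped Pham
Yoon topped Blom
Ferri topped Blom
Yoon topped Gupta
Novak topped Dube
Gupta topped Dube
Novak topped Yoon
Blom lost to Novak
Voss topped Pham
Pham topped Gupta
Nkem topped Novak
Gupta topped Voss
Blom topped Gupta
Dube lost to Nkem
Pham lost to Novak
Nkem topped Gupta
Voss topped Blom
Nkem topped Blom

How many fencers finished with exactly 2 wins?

Win totals: Nkem 6, Dube 2, Ferri 6, Yoon 5, Voss 3, Novak 5, Pham 2, Gupta 4, Blom 3.
Exactly 2: Dube, Pham — 2 fencers.

2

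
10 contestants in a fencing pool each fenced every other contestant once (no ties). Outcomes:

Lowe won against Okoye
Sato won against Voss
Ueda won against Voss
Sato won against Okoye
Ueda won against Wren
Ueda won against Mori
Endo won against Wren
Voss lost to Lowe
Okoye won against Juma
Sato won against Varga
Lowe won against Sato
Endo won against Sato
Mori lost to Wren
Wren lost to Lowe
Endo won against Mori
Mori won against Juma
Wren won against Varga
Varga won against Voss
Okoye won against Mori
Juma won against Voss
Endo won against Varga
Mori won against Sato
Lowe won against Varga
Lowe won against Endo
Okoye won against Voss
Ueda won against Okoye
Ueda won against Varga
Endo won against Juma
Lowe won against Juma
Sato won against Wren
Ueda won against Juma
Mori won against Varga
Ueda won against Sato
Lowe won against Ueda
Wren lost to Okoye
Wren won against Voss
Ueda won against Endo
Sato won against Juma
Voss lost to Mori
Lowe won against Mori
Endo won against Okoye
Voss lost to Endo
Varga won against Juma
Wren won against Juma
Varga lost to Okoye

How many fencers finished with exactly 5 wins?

Win totals: Juma 1, Voss 0, Varga 2, Wren 4, Mori 4, Endo 7, Ueda 8, Okoye 5, Lowe 9, Sato 5.
Exactly 5: Okoye, Sato — 2 fencers.

2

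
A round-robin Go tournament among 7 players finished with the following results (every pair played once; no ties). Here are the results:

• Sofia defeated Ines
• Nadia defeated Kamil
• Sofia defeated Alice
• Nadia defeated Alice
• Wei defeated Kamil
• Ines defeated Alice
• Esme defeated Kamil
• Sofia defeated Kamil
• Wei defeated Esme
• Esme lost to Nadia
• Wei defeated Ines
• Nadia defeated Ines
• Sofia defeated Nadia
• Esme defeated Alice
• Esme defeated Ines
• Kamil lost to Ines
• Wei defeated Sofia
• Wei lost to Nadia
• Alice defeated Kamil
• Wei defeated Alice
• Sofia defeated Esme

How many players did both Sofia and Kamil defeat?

0

Sofia beat: Ines, Nadia, Esme, Kamil, Alice.
Kamil beat: no one.
No one was beaten by both.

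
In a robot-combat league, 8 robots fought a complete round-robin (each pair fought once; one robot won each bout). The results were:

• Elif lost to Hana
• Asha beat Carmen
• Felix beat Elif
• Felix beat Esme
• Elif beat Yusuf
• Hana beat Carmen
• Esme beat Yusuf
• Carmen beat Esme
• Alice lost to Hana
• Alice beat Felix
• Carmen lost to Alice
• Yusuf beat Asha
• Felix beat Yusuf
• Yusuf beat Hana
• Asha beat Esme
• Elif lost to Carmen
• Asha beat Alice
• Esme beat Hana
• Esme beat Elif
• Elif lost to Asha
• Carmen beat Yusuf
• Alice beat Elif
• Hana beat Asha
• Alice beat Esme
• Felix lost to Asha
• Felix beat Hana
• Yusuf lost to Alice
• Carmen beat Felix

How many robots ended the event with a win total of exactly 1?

Win totals: Carmen 4, Asha 5, Esme 3, Felix 4, Elif 1, Alice 5, Yusuf 2, Hana 4.
Exactly 1: Elif — 1 robot.

1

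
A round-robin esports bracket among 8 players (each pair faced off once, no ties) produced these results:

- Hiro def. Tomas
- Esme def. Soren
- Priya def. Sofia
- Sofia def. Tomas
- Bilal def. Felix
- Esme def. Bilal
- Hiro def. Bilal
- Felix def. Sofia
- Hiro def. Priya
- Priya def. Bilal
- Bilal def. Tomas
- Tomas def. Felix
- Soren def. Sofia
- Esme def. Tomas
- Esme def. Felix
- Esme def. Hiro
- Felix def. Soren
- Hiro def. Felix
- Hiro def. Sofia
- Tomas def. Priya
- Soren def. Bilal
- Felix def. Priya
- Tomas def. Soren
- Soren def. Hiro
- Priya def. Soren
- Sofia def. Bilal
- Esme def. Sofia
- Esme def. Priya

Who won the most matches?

Win totals: Bilal 2, Priya 3, Tomas 3, Sofia 2, Soren 3, Hiro 5, Felix 3, Esme 7.
Esme leads with 7 wins (next highest: 5).

Esme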